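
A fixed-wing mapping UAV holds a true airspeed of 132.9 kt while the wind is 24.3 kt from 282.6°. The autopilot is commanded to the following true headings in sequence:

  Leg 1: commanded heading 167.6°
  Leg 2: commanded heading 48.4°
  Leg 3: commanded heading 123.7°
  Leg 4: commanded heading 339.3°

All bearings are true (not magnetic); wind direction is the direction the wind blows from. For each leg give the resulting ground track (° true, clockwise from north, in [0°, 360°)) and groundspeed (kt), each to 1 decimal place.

Leg 1: track=158.9°, groundspeed=144.9 kt
Leg 2: track=56.0°, groundspeed=148.4 kt
Leg 3: track=120.5°, groundspeed=155.8 kt
Leg 4: track=348.9°, groundspeed=121.3 kt

Leg 1: heading 167.6°; drift -8.7° → track 158.9°, groundspeed 144.9 kt
Leg 2: heading 48.4°; drift +7.6° → track 56.0°, groundspeed 148.4 kt
Leg 3: heading 123.7°; drift -3.2° → track 120.5°, groundspeed 155.8 kt
Leg 4: heading 339.3°; drift +9.6° → track 348.9°, groundspeed 121.3 kt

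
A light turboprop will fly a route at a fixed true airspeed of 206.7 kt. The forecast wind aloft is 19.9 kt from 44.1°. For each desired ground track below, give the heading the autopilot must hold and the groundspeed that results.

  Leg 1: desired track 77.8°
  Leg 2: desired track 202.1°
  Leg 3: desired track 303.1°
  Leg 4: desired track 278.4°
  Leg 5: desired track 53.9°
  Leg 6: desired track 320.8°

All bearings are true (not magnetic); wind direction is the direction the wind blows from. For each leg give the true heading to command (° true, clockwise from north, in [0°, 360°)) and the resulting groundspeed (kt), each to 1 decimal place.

Leg 1: desired track 77.8°; wind correction -3.1° → command heading 74.7°, groundspeed 189.8 kt
Leg 2: desired track 202.1°; wind correction -2.1° → command heading 200.0°, groundspeed 225.0 kt
Leg 3: desired track 303.1°; wind correction +5.4° → command heading 308.5°, groundspeed 209.6 kt
Leg 4: desired track 278.4°; wind correction +4.5° → command heading 282.9°, groundspeed 217.7 kt
Leg 5: desired track 53.9°; wind correction -0.9° → command heading 53.0°, groundspeed 187.1 kt
Leg 6: desired track 320.8°; wind correction +5.5° → command heading 326.3°, groundspeed 203.4 kt

Leg 1: heading=74.7°, groundspeed=189.8 kt
Leg 2: heading=200.0°, groundspeed=225.0 kt
Leg 3: heading=308.5°, groundspeed=209.6 kt
Leg 4: heading=282.9°, groundspeed=217.7 kt
Leg 5: heading=53.0°, groundspeed=187.1 kt
Leg 6: heading=326.3°, groundspeed=203.4 kt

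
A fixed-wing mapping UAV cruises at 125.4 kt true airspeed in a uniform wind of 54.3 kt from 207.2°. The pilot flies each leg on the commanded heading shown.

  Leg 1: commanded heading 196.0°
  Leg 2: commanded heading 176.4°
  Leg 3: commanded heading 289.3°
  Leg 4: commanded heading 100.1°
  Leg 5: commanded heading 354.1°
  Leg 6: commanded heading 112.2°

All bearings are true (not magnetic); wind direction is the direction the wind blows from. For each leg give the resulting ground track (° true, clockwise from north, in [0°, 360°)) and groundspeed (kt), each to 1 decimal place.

Leg 1: track=187.7°, groundspeed=72.9 kt
Leg 2: track=157.0°, groundspeed=83.5 kt
Leg 3: track=313.8°, groundspeed=129.6 kt
Leg 4: track=79.9°, groundspeed=150.6 kt
Leg 5: track=3.9°, groundspeed=173.4 kt
Leg 6: track=89.6°, groundspeed=140.9 kt

Leg 1: heading 196.0°; drift -8.3° → track 187.7°, groundspeed 72.9 kt
Leg 2: heading 176.4°; drift -19.4° → track 157.0°, groundspeed 83.5 kt
Leg 3: heading 289.3°; drift +24.5° → track 313.8°, groundspeed 129.6 kt
Leg 4: heading 100.1°; drift -20.2° → track 79.9°, groundspeed 150.6 kt
Leg 5: heading 354.1°; drift +9.8° → track 3.9°, groundspeed 173.4 kt
Leg 6: heading 112.2°; drift -22.6° → track 89.6°, groundspeed 140.9 kt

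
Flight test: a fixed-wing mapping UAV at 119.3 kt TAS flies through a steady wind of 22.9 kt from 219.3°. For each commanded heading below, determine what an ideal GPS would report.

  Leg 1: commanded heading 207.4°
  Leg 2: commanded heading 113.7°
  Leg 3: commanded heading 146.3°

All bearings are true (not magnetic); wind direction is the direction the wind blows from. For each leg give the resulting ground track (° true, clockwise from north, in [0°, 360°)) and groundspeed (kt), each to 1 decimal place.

Leg 1: heading 207.4°; drift -2.8° → track 204.6°, groundspeed 97.0 kt
Leg 2: heading 113.7°; drift -10.0° → track 103.7°, groundspeed 127.4 kt
Leg 3: heading 146.3°; drift -11.0° → track 135.3°, groundspeed 114.7 kt

Leg 1: track=204.6°, groundspeed=97.0 kt
Leg 2: track=103.7°, groundspeed=127.4 kt
Leg 3: track=135.3°, groundspeed=114.7 kt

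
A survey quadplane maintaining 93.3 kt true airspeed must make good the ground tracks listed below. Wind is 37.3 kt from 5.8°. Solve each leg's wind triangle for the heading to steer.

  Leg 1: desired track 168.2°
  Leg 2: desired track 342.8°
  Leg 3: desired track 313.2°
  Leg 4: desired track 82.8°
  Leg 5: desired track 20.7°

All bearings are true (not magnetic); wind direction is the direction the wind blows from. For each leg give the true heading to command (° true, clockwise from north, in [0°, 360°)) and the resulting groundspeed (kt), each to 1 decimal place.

Leg 1: desired track 168.2°; wind correction -6.9° → command heading 161.3°, groundspeed 128.2 kt
Leg 2: desired track 342.8°; wind correction +9.0° → command heading 351.8°, groundspeed 57.8 kt
Leg 3: desired track 313.2°; wind correction +18.5° → command heading 331.7°, groundspeed 65.8 kt
Leg 4: desired track 82.8°; wind correction -22.9° → command heading 59.9°, groundspeed 77.5 kt
Leg 5: desired track 20.7°; wind correction -5.9° → command heading 14.8°, groundspeed 56.8 kt

Leg 1: heading=161.3°, groundspeed=128.2 kt
Leg 2: heading=351.8°, groundspeed=57.8 kt
Leg 3: heading=331.7°, groundspeed=65.8 kt
Leg 4: heading=59.9°, groundspeed=77.5 kt
Leg 5: heading=14.8°, groundspeed=56.8 kt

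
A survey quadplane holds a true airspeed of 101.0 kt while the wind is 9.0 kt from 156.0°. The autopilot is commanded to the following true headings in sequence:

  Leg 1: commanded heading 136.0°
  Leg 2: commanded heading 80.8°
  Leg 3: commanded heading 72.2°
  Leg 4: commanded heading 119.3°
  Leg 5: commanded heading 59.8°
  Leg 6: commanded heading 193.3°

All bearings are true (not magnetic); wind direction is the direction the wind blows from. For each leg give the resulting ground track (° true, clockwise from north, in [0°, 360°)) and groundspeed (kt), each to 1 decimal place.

Leg 1: heading 136.0°; drift -1.9° → track 134.1°, groundspeed 92.6 kt
Leg 2: heading 80.8°; drift -5.0° → track 75.8°, groundspeed 99.1 kt
Leg 3: heading 72.2°; drift -5.1° → track 67.1°, groundspeed 100.4 kt
Leg 4: heading 119.3°; drift -3.3° → track 116.0°, groundspeed 93.9 kt
Leg 5: heading 59.8°; drift -5.0° → track 54.8°, groundspeed 102.4 kt
Leg 6: heading 193.3°; drift +3.3° → track 196.6°, groundspeed 94.0 kt

Leg 1: track=134.1°, groundspeed=92.6 kt
Leg 2: track=75.8°, groundspeed=99.1 kt
Leg 3: track=67.1°, groundspeed=100.4 kt
Leg 4: track=116.0°, groundspeed=93.9 kt
Leg 5: track=54.8°, groundspeed=102.4 kt
Leg 6: track=196.6°, groundspeed=94.0 kt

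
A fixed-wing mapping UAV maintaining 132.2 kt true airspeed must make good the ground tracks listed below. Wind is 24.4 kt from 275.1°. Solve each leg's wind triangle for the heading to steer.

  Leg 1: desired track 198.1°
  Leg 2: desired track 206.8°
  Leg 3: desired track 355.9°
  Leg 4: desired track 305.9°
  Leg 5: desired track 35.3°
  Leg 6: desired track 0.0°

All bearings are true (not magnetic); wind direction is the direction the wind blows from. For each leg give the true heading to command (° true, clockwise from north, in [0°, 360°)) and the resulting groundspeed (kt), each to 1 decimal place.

Leg 1: heading=208.5°, groundspeed=124.6 kt
Leg 2: heading=216.7°, groundspeed=121.2 kt
Leg 3: heading=345.4°, groundspeed=126.1 kt
Leg 4: heading=300.5°, groundspeed=110.6 kt
Leg 5: heading=26.1°, groundspeed=142.8 kt
Leg 6: heading=349.4°, groundspeed=127.8 kt

Leg 1: desired track 198.1°; wind correction +10.4° → command heading 208.5°, groundspeed 124.6 kt
Leg 2: desired track 206.8°; wind correction +9.9° → command heading 216.7°, groundspeed 121.2 kt
Leg 3: desired track 355.9°; wind correction -10.5° → command heading 345.4°, groundspeed 126.1 kt
Leg 4: desired track 305.9°; wind correction -5.4° → command heading 300.5°, groundspeed 110.6 kt
Leg 5: desired track 35.3°; wind correction -9.2° → command heading 26.1°, groundspeed 142.8 kt
Leg 6: desired track 0.0°; wind correction -10.6° → command heading 349.4°, groundspeed 127.8 kt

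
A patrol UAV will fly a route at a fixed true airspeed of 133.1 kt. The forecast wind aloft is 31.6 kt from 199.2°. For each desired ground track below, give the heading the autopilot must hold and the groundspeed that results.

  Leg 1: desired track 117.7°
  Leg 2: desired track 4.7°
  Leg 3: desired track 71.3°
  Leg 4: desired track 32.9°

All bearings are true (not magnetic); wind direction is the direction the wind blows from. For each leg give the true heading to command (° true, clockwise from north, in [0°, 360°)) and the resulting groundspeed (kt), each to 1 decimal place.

Leg 1: desired track 117.7°; wind correction +13.6° → command heading 131.3°, groundspeed 124.7 kt
Leg 2: desired track 4.7°; wind correction -3.4° → command heading 1.3°, groundspeed 163.5 kt
Leg 3: desired track 71.3°; wind correction +10.8° → command heading 82.1°, groundspeed 150.2 kt
Leg 4: desired track 32.9°; wind correction +3.2° → command heading 36.1°, groundspeed 163.6 kt

Leg 1: heading=131.3°, groundspeed=124.7 kt
Leg 2: heading=1.3°, groundspeed=163.5 kt
Leg 3: heading=82.1°, groundspeed=150.2 kt
Leg 4: heading=36.1°, groundspeed=163.6 kt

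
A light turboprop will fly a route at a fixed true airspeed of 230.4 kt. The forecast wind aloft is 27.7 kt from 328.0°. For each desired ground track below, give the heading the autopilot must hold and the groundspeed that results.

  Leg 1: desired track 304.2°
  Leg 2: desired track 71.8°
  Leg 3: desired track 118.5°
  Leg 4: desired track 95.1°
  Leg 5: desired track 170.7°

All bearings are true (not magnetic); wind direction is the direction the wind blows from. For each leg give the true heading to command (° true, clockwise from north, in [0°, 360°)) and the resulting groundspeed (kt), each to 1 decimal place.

Leg 1: desired track 304.2°; wind correction +2.8° → command heading 307.0°, groundspeed 204.8 kt
Leg 2: desired track 71.8°; wind correction -6.7° → command heading 65.1°, groundspeed 235.4 kt
Leg 3: desired track 118.5°; wind correction -3.4° → command heading 115.1°, groundspeed 254.1 kt
Leg 4: desired track 95.1°; wind correction -5.5° → command heading 89.6°, groundspeed 246.0 kt
Leg 5: desired track 170.7°; wind correction +2.7° → command heading 173.4°, groundspeed 255.7 kt

Leg 1: heading=307.0°, groundspeed=204.8 kt
Leg 2: heading=65.1°, groundspeed=235.4 kt
Leg 3: heading=115.1°, groundspeed=254.1 kt
Leg 4: heading=89.6°, groundspeed=246.0 kt
Leg 5: heading=173.4°, groundspeed=255.7 kt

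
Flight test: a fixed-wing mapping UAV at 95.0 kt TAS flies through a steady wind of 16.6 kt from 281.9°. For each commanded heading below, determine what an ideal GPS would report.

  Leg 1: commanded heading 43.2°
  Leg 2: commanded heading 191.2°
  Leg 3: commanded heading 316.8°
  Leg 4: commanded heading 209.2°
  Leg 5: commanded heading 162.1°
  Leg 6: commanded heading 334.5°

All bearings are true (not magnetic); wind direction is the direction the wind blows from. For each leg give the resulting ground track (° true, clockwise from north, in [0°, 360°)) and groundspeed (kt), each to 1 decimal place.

Leg 1: track=51.0°, groundspeed=104.6 kt
Leg 2: track=181.3°, groundspeed=96.6 kt
Leg 3: track=323.5°, groundspeed=81.9 kt
Leg 4: track=199.2°, groundspeed=91.4 kt
Leg 5: track=154.2°, groundspeed=104.2 kt
Leg 6: track=343.3°, groundspeed=85.9 kt

Leg 1: heading 43.2°; drift +7.8° → track 51.0°, groundspeed 104.6 kt
Leg 2: heading 191.2°; drift -9.9° → track 181.3°, groundspeed 96.6 kt
Leg 3: heading 316.8°; drift +6.7° → track 323.5°, groundspeed 81.9 kt
Leg 4: heading 209.2°; drift -10.0° → track 199.2°, groundspeed 91.4 kt
Leg 5: heading 162.1°; drift -7.9° → track 154.2°, groundspeed 104.2 kt
Leg 6: heading 334.5°; drift +8.8° → track 343.3°, groundspeed 85.9 kt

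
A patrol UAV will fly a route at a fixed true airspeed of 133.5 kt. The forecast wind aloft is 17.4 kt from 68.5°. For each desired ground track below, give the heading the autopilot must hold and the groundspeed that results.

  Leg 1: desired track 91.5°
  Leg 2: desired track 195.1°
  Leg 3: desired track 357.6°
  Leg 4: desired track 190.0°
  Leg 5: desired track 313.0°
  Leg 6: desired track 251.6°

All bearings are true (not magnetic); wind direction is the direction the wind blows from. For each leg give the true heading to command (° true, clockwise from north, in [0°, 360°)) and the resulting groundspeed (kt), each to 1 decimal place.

Leg 1: desired track 91.5°; wind correction -2.9° → command heading 88.6°, groundspeed 117.3 kt
Leg 2: desired track 195.1°; wind correction -6.0° → command heading 189.1°, groundspeed 143.1 kt
Leg 3: desired track 357.6°; wind correction +7.1° → command heading 4.7°, groundspeed 126.8 kt
Leg 4: desired track 190.0°; wind correction -6.4° → command heading 183.6°, groundspeed 141.8 kt
Leg 5: desired track 313.0°; wind correction +6.8° → command heading 319.8°, groundspeed 140.1 kt
Leg 6: desired track 251.6°; wind correction +0.4° → command heading 252.0°, groundspeed 150.9 kt

Leg 1: heading=88.6°, groundspeed=117.3 kt
Leg 2: heading=189.1°, groundspeed=143.1 kt
Leg 3: heading=4.7°, groundspeed=126.8 kt
Leg 4: heading=183.6°, groundspeed=141.8 kt
Leg 5: heading=319.8°, groundspeed=140.1 kt
Leg 6: heading=252.0°, groundspeed=150.9 kt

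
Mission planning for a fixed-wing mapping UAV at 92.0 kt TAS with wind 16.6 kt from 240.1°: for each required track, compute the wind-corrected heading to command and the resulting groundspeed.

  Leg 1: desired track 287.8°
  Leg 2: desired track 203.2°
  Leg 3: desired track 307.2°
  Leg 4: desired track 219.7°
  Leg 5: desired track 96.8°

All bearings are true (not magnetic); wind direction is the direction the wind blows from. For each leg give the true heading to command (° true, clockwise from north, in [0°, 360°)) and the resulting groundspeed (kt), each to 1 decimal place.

Leg 1: desired track 287.8°; wind correction -7.7° → command heading 280.1°, groundspeed 80.0 kt
Leg 2: desired track 203.2°; wind correction +6.2° → command heading 209.4°, groundspeed 78.2 kt
Leg 3: desired track 307.2°; wind correction -9.6° → command heading 297.6°, groundspeed 84.3 kt
Leg 4: desired track 219.7°; wind correction +3.6° → command heading 223.3°, groundspeed 76.3 kt
Leg 5: desired track 96.8°; wind correction +6.2° → command heading 103.0°, groundspeed 104.8 kt

Leg 1: heading=280.1°, groundspeed=80.0 kt
Leg 2: heading=209.4°, groundspeed=78.2 kt
Leg 3: heading=297.6°, groundspeed=84.3 kt
Leg 4: heading=223.3°, groundspeed=76.3 kt
Leg 5: heading=103.0°, groundspeed=104.8 kt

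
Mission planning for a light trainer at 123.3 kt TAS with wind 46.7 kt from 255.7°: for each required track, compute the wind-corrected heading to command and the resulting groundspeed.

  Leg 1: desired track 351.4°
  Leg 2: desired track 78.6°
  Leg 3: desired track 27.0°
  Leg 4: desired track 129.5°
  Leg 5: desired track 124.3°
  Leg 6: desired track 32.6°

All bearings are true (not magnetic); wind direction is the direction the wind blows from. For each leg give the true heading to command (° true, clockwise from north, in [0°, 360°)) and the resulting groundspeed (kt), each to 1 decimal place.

Leg 1: desired track 351.4°; wind correction -22.1° → command heading 329.3°, groundspeed 118.8 kt
Leg 2: desired track 78.6°; wind correction +1.1° → command heading 79.7°, groundspeed 169.9 kt
Leg 3: desired track 27.0°; wind correction -16.5° → command heading 10.5°, groundspeed 149.0 kt
Leg 4: desired track 129.5°; wind correction +17.8° → command heading 147.3°, groundspeed 145.0 kt
Leg 5: desired track 124.3°; wind correction +16.5° → command heading 140.8°, groundspeed 149.1 kt
Leg 6: desired track 32.6°; wind correction -15.0° → command heading 17.6°, groundspeed 153.2 kt

Leg 1: heading=329.3°, groundspeed=118.8 kt
Leg 2: heading=79.7°, groundspeed=169.9 kt
Leg 3: heading=10.5°, groundspeed=149.0 kt
Leg 4: heading=147.3°, groundspeed=145.0 kt
Leg 5: heading=140.8°, groundspeed=149.1 kt
Leg 6: heading=17.6°, groundspeed=153.2 kt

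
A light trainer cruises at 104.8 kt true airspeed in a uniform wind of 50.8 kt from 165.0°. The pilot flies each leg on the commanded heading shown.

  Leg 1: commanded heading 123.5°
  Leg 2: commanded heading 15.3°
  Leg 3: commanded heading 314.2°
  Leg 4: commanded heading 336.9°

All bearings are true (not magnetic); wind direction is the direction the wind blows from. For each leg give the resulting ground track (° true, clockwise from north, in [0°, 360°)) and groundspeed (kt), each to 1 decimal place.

Leg 1: heading 123.5°; drift -26.8° → track 96.7°, groundspeed 74.8 kt
Leg 2: heading 15.3°; drift -9.8° → track 5.5°, groundspeed 150.9 kt
Leg 3: heading 314.2°; drift +9.9° → track 324.1°, groundspeed 150.7 kt
Leg 4: heading 336.9°; drift +2.6° → track 339.5°, groundspeed 155.3 kt

Leg 1: track=96.7°, groundspeed=74.8 kt
Leg 2: track=5.5°, groundspeed=150.9 kt
Leg 3: track=324.1°, groundspeed=150.7 kt
Leg 4: track=339.5°, groundspeed=155.3 kt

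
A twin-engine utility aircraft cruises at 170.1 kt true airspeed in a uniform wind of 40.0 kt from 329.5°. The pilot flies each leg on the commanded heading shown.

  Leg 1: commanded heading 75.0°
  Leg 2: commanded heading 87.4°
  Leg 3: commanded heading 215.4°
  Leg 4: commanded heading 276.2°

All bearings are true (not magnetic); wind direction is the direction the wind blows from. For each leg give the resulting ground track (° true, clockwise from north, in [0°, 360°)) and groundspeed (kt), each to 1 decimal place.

Leg 1: track=87.0°, groundspeed=184.9 kt
Leg 2: track=98.0°, groundspeed=192.1 kt
Leg 3: track=204.3°, groundspeed=190.0 kt
Leg 4: track=263.8°, groundspeed=149.7 kt

Leg 1: heading 75.0°; drift +12.0° → track 87.0°, groundspeed 184.9 kt
Leg 2: heading 87.4°; drift +10.6° → track 98.0°, groundspeed 192.1 kt
Leg 3: heading 215.4°; drift -11.1° → track 204.3°, groundspeed 190.0 kt
Leg 4: heading 276.2°; drift -12.4° → track 263.8°, groundspeed 149.7 kt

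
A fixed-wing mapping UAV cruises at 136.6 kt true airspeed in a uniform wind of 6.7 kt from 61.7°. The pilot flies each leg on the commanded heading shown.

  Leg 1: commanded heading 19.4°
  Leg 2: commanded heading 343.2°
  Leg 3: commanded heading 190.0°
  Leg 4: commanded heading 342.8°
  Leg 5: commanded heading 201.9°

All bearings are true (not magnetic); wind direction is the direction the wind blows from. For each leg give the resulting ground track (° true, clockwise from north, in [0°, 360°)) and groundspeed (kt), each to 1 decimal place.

Leg 1: heading 19.4°; drift -2.0° → track 17.4°, groundspeed 131.7 kt
Leg 2: heading 343.2°; drift -2.8° → track 340.4°, groundspeed 135.4 kt
Leg 3: heading 190.0°; drift +2.1° → track 192.1°, groundspeed 140.9 kt
Leg 4: heading 342.8°; drift -2.8° → track 340.0°, groundspeed 135.5 kt
Leg 5: heading 201.9°; drift +1.7° → track 203.6°, groundspeed 141.8 kt

Leg 1: track=17.4°, groundspeed=131.7 kt
Leg 2: track=340.4°, groundspeed=135.4 kt
Leg 3: track=192.1°, groundspeed=140.9 kt
Leg 4: track=340.0°, groundspeed=135.5 kt
Leg 5: track=203.6°, groundspeed=141.8 kt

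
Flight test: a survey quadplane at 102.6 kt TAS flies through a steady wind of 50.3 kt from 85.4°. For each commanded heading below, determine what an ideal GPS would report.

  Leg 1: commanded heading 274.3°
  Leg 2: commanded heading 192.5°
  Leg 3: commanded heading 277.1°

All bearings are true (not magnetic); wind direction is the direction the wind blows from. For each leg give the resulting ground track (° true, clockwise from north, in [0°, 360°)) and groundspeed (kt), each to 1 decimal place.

Leg 1: track=271.4°, groundspeed=152.5 kt
Leg 2: track=214.8°, groundspeed=126.9 kt
Leg 3: track=273.3°, groundspeed=152.2 kt

Leg 1: heading 274.3°; drift -2.9° → track 271.4°, groundspeed 152.5 kt
Leg 2: heading 192.5°; drift +22.3° → track 214.8°, groundspeed 126.9 kt
Leg 3: heading 277.1°; drift -3.8° → track 273.3°, groundspeed 152.2 kt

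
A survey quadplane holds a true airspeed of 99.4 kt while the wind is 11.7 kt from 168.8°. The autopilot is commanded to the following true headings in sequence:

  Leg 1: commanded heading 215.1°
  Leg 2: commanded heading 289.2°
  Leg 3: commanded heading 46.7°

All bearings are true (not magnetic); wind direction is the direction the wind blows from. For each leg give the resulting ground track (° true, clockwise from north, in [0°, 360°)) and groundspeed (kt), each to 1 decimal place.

Leg 1: track=220.4°, groundspeed=91.7 kt
Leg 2: track=294.7°, groundspeed=105.8 kt
Leg 3: track=41.3°, groundspeed=106.1 kt

Leg 1: heading 215.1°; drift +5.3° → track 220.4°, groundspeed 91.7 kt
Leg 2: heading 289.2°; drift +5.5° → track 294.7°, groundspeed 105.8 kt
Leg 3: heading 46.7°; drift -5.4° → track 41.3°, groundspeed 106.1 kt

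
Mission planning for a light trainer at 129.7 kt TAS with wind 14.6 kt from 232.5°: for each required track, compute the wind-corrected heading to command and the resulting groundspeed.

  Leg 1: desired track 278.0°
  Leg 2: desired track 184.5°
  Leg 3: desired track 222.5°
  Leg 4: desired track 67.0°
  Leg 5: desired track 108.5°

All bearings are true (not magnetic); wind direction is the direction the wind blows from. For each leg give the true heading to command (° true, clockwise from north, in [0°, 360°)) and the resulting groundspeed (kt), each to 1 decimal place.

Leg 1: desired track 278.0°; wind correction -4.6° → command heading 273.4°, groundspeed 119.0 kt
Leg 2: desired track 184.5°; wind correction +4.8° → command heading 189.3°, groundspeed 119.5 kt
Leg 3: desired track 222.5°; wind correction +1.1° → command heading 223.6°, groundspeed 115.3 kt
Leg 4: desired track 67.0°; wind correction +1.6° → command heading 68.6°, groundspeed 143.8 kt
Leg 5: desired track 108.5°; wind correction +5.4° → command heading 113.9°, groundspeed 137.3 kt

Leg 1: heading=273.4°, groundspeed=119.0 kt
Leg 2: heading=189.3°, groundspeed=119.5 kt
Leg 3: heading=223.6°, groundspeed=115.3 kt
Leg 4: heading=68.6°, groundspeed=143.8 kt
Leg 5: heading=113.9°, groundspeed=137.3 kt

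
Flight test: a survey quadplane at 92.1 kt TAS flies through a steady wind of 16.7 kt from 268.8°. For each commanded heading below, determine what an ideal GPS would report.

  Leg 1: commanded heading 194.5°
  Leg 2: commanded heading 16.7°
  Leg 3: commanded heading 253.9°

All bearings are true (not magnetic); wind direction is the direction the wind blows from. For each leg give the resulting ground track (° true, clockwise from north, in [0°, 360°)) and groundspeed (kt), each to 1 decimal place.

Leg 1: track=184.1°, groundspeed=89.0 kt
Leg 2: track=26.0°, groundspeed=98.5 kt
Leg 3: track=250.7°, groundspeed=76.1 kt

Leg 1: heading 194.5°; drift -10.4° → track 184.1°, groundspeed 89.0 kt
Leg 2: heading 16.7°; drift +9.3° → track 26.0°, groundspeed 98.5 kt
Leg 3: heading 253.9°; drift -3.2° → track 250.7°, groundspeed 76.1 kt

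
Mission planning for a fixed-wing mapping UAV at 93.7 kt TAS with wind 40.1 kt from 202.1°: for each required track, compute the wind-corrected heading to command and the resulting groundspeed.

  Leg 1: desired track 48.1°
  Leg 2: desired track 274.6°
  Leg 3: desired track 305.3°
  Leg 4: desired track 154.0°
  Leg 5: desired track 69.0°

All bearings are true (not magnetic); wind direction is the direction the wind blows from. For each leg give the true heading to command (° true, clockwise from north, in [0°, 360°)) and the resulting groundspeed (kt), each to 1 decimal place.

Leg 1: desired track 48.1°; wind correction +10.8° → command heading 58.9°, groundspeed 128.1 kt
Leg 2: desired track 274.6°; wind correction -24.1° → command heading 250.5°, groundspeed 73.5 kt
Leg 3: desired track 305.3°; wind correction -24.6° → command heading 280.7°, groundspeed 94.3 kt
Leg 4: desired track 154.0°; wind correction +18.6° → command heading 172.6°, groundspeed 62.0 kt
Leg 5: desired track 69.0°; wind correction +18.2° → command heading 87.2°, groundspeed 116.4 kt

Leg 1: heading=58.9°, groundspeed=128.1 kt
Leg 2: heading=250.5°, groundspeed=73.5 kt
Leg 3: heading=280.7°, groundspeed=94.3 kt
Leg 4: heading=172.6°, groundspeed=62.0 kt
Leg 5: heading=87.2°, groundspeed=116.4 kt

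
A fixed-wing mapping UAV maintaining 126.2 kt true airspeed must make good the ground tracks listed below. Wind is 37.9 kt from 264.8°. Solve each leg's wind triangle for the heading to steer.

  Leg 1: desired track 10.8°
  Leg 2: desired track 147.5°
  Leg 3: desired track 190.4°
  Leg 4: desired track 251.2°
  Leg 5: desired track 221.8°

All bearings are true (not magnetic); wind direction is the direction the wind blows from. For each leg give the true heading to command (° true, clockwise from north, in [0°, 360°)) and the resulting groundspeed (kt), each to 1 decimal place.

Leg 1: desired track 10.8°; wind correction -16.8° → command heading 354.0°, groundspeed 131.3 kt
Leg 2: desired track 147.5°; wind correction +15.5° → command heading 163.0°, groundspeed 139.0 kt
Leg 3: desired track 190.4°; wind correction +16.8° → command heading 207.2°, groundspeed 110.6 kt
Leg 4: desired track 251.2°; wind correction +4.0° → command heading 255.2°, groundspeed 89.0 kt
Leg 5: desired track 221.8°; wind correction +11.8° → command heading 233.6°, groundspeed 95.8 kt

Leg 1: heading=354.0°, groundspeed=131.3 kt
Leg 2: heading=163.0°, groundspeed=139.0 kt
Leg 3: heading=207.2°, groundspeed=110.6 kt
Leg 4: heading=255.2°, groundspeed=89.0 kt
Leg 5: heading=233.6°, groundspeed=95.8 kt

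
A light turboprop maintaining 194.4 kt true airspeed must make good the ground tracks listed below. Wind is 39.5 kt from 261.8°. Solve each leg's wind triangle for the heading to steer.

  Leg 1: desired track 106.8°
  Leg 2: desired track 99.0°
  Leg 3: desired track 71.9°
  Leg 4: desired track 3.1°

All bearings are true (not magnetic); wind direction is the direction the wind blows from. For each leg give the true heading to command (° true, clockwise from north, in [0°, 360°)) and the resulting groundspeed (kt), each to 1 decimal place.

Leg 1: desired track 106.8°; wind correction +4.9° → command heading 111.7°, groundspeed 229.5 kt
Leg 2: desired track 99.0°; wind correction +3.4° → command heading 102.4°, groundspeed 231.8 kt
Leg 3: desired track 71.9°; wind correction -2.0° → command heading 69.9°, groundspeed 233.2 kt
Leg 4: desired track 3.1°; wind correction -11.5° → command heading 351.6°, groundspeed 198.2 kt

Leg 1: heading=111.7°, groundspeed=229.5 kt
Leg 2: heading=102.4°, groundspeed=231.8 kt
Leg 3: heading=69.9°, groundspeed=233.2 kt
Leg 4: heading=351.6°, groundspeed=198.2 kt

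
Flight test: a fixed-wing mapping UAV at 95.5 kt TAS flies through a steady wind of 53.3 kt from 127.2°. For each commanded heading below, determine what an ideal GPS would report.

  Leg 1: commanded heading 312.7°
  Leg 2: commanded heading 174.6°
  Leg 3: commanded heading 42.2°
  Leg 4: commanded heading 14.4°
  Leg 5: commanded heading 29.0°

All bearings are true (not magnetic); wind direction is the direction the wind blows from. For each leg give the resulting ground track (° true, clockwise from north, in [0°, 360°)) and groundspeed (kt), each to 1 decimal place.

Leg 1: heading 312.7°; drift -2.0° → track 310.7°, groundspeed 148.6 kt
Leg 2: heading 174.6°; drift +33.4° → track 208.0°, groundspeed 71.2 kt
Leg 3: heading 42.2°; drift -30.3° → track 11.9°, groundspeed 105.2 kt
Leg 4: heading 14.4°; drift -22.9° → track 351.5°, groundspeed 126.1 kt
Leg 5: heading 29.0°; drift -27.1° → track 1.9°, groundspeed 115.8 kt

Leg 1: track=310.7°, groundspeed=148.6 kt
Leg 2: track=208.0°, groundspeed=71.2 kt
Leg 3: track=11.9°, groundspeed=105.2 kt
Leg 4: track=351.5°, groundspeed=126.1 kt
Leg 5: track=1.9°, groundspeed=115.8 kt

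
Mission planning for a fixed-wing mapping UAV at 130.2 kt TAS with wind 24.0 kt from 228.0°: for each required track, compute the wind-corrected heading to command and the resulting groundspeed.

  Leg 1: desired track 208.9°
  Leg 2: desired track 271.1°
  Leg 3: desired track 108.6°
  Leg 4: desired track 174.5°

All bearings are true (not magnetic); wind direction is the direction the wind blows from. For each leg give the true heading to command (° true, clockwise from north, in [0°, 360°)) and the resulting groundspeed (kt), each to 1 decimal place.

Leg 1: heading=212.4°, groundspeed=107.3 kt
Leg 2: heading=263.9°, groundspeed=111.6 kt
Leg 3: heading=117.8°, groundspeed=140.3 kt
Leg 4: heading=183.0°, groundspeed=114.5 kt

Leg 1: desired track 208.9°; wind correction +3.5° → command heading 212.4°, groundspeed 107.3 kt
Leg 2: desired track 271.1°; wind correction -7.2° → command heading 263.9°, groundspeed 111.6 kt
Leg 3: desired track 108.6°; wind correction +9.2° → command heading 117.8°, groundspeed 140.3 kt
Leg 4: desired track 174.5°; wind correction +8.5° → command heading 183.0°, groundspeed 114.5 kt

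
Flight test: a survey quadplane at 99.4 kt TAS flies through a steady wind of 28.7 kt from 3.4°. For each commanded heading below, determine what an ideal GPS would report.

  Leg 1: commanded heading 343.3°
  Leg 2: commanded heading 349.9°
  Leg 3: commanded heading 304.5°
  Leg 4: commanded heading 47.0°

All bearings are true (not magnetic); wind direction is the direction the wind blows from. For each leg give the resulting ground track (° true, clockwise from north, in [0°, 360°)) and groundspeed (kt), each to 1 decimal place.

Leg 1: track=335.5°, groundspeed=73.1 kt
Leg 2: track=344.5°, groundspeed=71.8 kt
Leg 3: track=288.3°, groundspeed=88.1 kt
Leg 4: track=61.1°, groundspeed=81.1 kt

Leg 1: heading 343.3°; drift -7.8° → track 335.5°, groundspeed 73.1 kt
Leg 2: heading 349.9°; drift -5.4° → track 344.5°, groundspeed 71.8 kt
Leg 3: heading 304.5°; drift -16.2° → track 288.3°, groundspeed 88.1 kt
Leg 4: heading 47.0°; drift +14.1° → track 61.1°, groundspeed 81.1 kt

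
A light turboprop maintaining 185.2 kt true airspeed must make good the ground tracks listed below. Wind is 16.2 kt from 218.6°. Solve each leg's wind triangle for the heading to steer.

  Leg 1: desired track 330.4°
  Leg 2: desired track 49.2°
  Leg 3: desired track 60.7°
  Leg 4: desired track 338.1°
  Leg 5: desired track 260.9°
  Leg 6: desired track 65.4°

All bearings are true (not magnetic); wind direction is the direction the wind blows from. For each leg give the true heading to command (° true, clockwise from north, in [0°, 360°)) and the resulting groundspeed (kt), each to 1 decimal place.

Leg 1: heading=325.7°, groundspeed=190.6 kt
Leg 2: heading=50.1°, groundspeed=201.1 kt
Leg 3: heading=62.6°, groundspeed=200.1 kt
Leg 4: heading=333.7°, groundspeed=192.6 kt
Leg 5: heading=257.5°, groundspeed=172.9 kt
Leg 6: heading=67.7°, groundspeed=199.5 kt

Leg 1: desired track 330.4°; wind correction -4.7° → command heading 325.7°, groundspeed 190.6 kt
Leg 2: desired track 49.2°; wind correction +0.9° → command heading 50.1°, groundspeed 201.1 kt
Leg 3: desired track 60.7°; wind correction +1.9° → command heading 62.6°, groundspeed 200.1 kt
Leg 4: desired track 338.1°; wind correction -4.4° → command heading 333.7°, groundspeed 192.6 kt
Leg 5: desired track 260.9°; wind correction -3.4° → command heading 257.5°, groundspeed 172.9 kt
Leg 6: desired track 65.4°; wind correction +2.3° → command heading 67.7°, groundspeed 199.5 kt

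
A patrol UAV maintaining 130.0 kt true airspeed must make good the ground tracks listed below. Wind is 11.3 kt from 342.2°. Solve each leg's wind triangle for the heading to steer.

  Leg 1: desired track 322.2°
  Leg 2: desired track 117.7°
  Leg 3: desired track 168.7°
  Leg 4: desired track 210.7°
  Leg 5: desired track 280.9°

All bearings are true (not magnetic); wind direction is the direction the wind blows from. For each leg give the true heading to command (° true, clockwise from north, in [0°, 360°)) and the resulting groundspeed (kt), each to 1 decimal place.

Leg 1: desired track 322.2°; wind correction +1.7° → command heading 323.9°, groundspeed 119.3 kt
Leg 2: desired track 117.7°; wind correction -3.5° → command heading 114.2°, groundspeed 137.8 kt
Leg 3: desired track 168.7°; wind correction +0.6° → command heading 169.3°, groundspeed 141.2 kt
Leg 4: desired track 210.7°; wind correction +3.7° → command heading 214.4°, groundspeed 137.2 kt
Leg 5: desired track 280.9°; wind correction +4.4° → command heading 285.3°, groundspeed 124.2 kt

Leg 1: heading=323.9°, groundspeed=119.3 kt
Leg 2: heading=114.2°, groundspeed=137.8 kt
Leg 3: heading=169.3°, groundspeed=141.2 kt
Leg 4: heading=214.4°, groundspeed=137.2 kt
Leg 5: heading=285.3°, groundspeed=124.2 kt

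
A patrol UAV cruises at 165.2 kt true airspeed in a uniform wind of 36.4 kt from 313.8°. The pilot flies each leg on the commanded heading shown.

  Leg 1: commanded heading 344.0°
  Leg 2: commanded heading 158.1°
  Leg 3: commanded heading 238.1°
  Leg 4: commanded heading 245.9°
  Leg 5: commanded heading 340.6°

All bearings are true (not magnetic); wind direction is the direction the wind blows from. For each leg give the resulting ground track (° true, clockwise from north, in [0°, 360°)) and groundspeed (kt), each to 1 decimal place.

Leg 1: heading 344.0°; drift +7.8° → track 351.8°, groundspeed 135.0 kt
Leg 2: heading 158.1°; drift -4.3° → track 153.8°, groundspeed 198.9 kt
Leg 3: heading 238.1°; drift -12.7° → track 225.4°, groundspeed 160.1 kt
Leg 4: heading 245.9°; drift -12.5° → track 233.4°, groundspeed 155.2 kt
Leg 5: heading 340.6°; drift +7.0° → track 347.6°, groundspeed 133.7 kt

Leg 1: track=351.8°, groundspeed=135.0 kt
Leg 2: track=153.8°, groundspeed=198.9 kt
Leg 3: track=225.4°, groundspeed=160.1 kt
Leg 4: track=233.4°, groundspeed=155.2 kt
Leg 5: track=347.6°, groundspeed=133.7 kt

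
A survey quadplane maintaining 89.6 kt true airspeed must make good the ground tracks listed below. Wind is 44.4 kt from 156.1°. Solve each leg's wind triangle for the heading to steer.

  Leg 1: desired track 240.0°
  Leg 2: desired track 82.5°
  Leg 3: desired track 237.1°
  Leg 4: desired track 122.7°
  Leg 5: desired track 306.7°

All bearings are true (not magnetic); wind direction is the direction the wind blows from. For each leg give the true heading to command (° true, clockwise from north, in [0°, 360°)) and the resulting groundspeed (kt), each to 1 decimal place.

Leg 1: desired track 240.0°; wind correction -29.5° → command heading 210.5°, groundspeed 73.3 kt
Leg 2: desired track 82.5°; wind correction +28.4° → command heading 110.9°, groundspeed 66.3 kt
Leg 3: desired track 237.1°; wind correction -29.3° → command heading 207.8°, groundspeed 71.2 kt
Leg 4: desired track 122.7°; wind correction +15.8° → command heading 138.5°, groundspeed 49.1 kt
Leg 5: desired track 306.7°; wind correction -14.1° → command heading 292.6°, groundspeed 125.6 kt

Leg 1: heading=210.5°, groundspeed=73.3 kt
Leg 2: heading=110.9°, groundspeed=66.3 kt
Leg 3: heading=207.8°, groundspeed=71.2 kt
Leg 4: heading=138.5°, groundspeed=49.1 kt
Leg 5: heading=292.6°, groundspeed=125.6 kt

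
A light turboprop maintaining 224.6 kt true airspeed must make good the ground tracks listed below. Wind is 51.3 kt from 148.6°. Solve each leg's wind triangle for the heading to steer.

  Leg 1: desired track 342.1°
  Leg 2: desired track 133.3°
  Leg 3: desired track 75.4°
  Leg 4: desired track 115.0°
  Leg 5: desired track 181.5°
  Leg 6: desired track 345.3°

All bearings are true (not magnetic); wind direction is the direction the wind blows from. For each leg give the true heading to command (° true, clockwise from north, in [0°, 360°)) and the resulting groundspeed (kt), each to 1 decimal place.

Leg 1: heading=345.2°, groundspeed=274.2 kt
Leg 2: heading=136.8°, groundspeed=174.7 kt
Leg 3: heading=88.0°, groundspeed=204.3 kt
Leg 4: heading=122.3°, groundspeed=180.1 kt
Leg 5: heading=174.4°, groundspeed=179.8 kt
Leg 6: heading=349.1°, groundspeed=273.3 kt

Leg 1: desired track 342.1°; wind correction +3.1° → command heading 345.2°, groundspeed 274.2 kt
Leg 2: desired track 133.3°; wind correction +3.5° → command heading 136.8°, groundspeed 174.7 kt
Leg 3: desired track 75.4°; wind correction +12.6° → command heading 88.0°, groundspeed 204.3 kt
Leg 4: desired track 115.0°; wind correction +7.3° → command heading 122.3°, groundspeed 180.1 kt
Leg 5: desired track 181.5°; wind correction -7.1° → command heading 174.4°, groundspeed 179.8 kt
Leg 6: desired track 345.3°; wind correction +3.8° → command heading 349.1°, groundspeed 273.3 kt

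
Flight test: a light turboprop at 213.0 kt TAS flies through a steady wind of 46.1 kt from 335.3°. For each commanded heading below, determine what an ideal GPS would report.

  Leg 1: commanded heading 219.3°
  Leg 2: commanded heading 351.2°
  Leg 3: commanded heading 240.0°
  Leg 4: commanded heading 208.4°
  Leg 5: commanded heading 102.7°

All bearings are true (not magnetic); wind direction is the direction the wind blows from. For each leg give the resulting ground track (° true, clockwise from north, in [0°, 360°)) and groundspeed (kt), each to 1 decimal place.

Leg 1: heading 219.3°; drift -10.1° → track 209.2°, groundspeed 236.9 kt
Leg 2: heading 351.2°; drift +4.3° → track 355.5°, groundspeed 169.1 kt
Leg 3: heading 240.0°; drift -11.9° → track 228.1°, groundspeed 222.1 kt
Leg 4: heading 208.4°; drift -8.7° → track 199.7°, groundspeed 243.5 kt
Leg 5: heading 102.7°; drift +8.6° → track 111.3°, groundspeed 243.8 kt

Leg 1: track=209.2°, groundspeed=236.9 kt
Leg 2: track=355.5°, groundspeed=169.1 kt
Leg 3: track=228.1°, groundspeed=222.1 kt
Leg 4: track=199.7°, groundspeed=243.5 kt
Leg 5: track=111.3°, groundspeed=243.8 kt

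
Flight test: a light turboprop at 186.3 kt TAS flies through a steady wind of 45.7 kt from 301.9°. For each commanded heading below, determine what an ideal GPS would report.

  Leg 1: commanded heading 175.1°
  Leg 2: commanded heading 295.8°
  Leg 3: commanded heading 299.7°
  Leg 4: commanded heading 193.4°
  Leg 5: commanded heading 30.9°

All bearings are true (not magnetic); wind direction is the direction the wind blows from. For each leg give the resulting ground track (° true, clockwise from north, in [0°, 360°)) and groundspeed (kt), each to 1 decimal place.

Leg 1: track=165.4°, groundspeed=216.8 kt
Leg 2: track=293.8°, groundspeed=140.9 kt
Leg 3: track=299.0°, groundspeed=140.6 kt
Leg 4: track=181.2°, groundspeed=205.4 kt
Leg 5: track=44.7°, groundspeed=191.0 kt

Leg 1: heading 175.1°; drift -9.7° → track 165.4°, groundspeed 216.8 kt
Leg 2: heading 295.8°; drift -2.0° → track 293.8°, groundspeed 140.9 kt
Leg 3: heading 299.7°; drift -0.7° → track 299.0°, groundspeed 140.6 kt
Leg 4: heading 193.4°; drift -12.2° → track 181.2°, groundspeed 205.4 kt
Leg 5: heading 30.9°; drift +13.8° → track 44.7°, groundspeed 191.0 kt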